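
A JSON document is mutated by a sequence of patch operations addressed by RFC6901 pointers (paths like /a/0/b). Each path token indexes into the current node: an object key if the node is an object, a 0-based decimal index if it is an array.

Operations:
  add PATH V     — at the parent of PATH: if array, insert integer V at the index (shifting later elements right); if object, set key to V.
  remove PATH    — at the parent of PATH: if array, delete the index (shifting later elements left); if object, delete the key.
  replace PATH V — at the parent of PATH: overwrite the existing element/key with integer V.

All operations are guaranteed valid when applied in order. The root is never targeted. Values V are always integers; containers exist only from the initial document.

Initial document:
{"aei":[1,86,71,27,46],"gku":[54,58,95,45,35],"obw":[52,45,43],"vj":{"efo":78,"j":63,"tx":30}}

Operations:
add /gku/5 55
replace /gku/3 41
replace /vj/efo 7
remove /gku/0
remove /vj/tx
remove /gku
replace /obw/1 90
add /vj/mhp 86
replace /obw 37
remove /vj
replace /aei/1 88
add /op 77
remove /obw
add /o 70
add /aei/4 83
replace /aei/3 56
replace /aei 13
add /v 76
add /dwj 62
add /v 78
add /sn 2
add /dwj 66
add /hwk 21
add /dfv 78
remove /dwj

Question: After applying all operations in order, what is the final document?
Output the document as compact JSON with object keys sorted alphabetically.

Answer: {"aei":13,"dfv":78,"hwk":21,"o":70,"op":77,"sn":2,"v":78}

Derivation:
After op 1 (add /gku/5 55): {"aei":[1,86,71,27,46],"gku":[54,58,95,45,35,55],"obw":[52,45,43],"vj":{"efo":78,"j":63,"tx":30}}
After op 2 (replace /gku/3 41): {"aei":[1,86,71,27,46],"gku":[54,58,95,41,35,55],"obw":[52,45,43],"vj":{"efo":78,"j":63,"tx":30}}
After op 3 (replace /vj/efo 7): {"aei":[1,86,71,27,46],"gku":[54,58,95,41,35,55],"obw":[52,45,43],"vj":{"efo":7,"j":63,"tx":30}}
After op 4 (remove /gku/0): {"aei":[1,86,71,27,46],"gku":[58,95,41,35,55],"obw":[52,45,43],"vj":{"efo":7,"j":63,"tx":30}}
After op 5 (remove /vj/tx): {"aei":[1,86,71,27,46],"gku":[58,95,41,35,55],"obw":[52,45,43],"vj":{"efo":7,"j":63}}
After op 6 (remove /gku): {"aei":[1,86,71,27,46],"obw":[52,45,43],"vj":{"efo":7,"j":63}}
After op 7 (replace /obw/1 90): {"aei":[1,86,71,27,46],"obw":[52,90,43],"vj":{"efo":7,"j":63}}
After op 8 (add /vj/mhp 86): {"aei":[1,86,71,27,46],"obw":[52,90,43],"vj":{"efo":7,"j":63,"mhp":86}}
After op 9 (replace /obw 37): {"aei":[1,86,71,27,46],"obw":37,"vj":{"efo":7,"j":63,"mhp":86}}
After op 10 (remove /vj): {"aei":[1,86,71,27,46],"obw":37}
After op 11 (replace /aei/1 88): {"aei":[1,88,71,27,46],"obw":37}
After op 12 (add /op 77): {"aei":[1,88,71,27,46],"obw":37,"op":77}
After op 13 (remove /obw): {"aei":[1,88,71,27,46],"op":77}
After op 14 (add /o 70): {"aei":[1,88,71,27,46],"o":70,"op":77}
After op 15 (add /aei/4 83): {"aei":[1,88,71,27,83,46],"o":70,"op":77}
After op 16 (replace /aei/3 56): {"aei":[1,88,71,56,83,46],"o":70,"op":77}
After op 17 (replace /aei 13): {"aei":13,"o":70,"op":77}
After op 18 (add /v 76): {"aei":13,"o":70,"op":77,"v":76}
After op 19 (add /dwj 62): {"aei":13,"dwj":62,"o":70,"op":77,"v":76}
After op 20 (add /v 78): {"aei":13,"dwj":62,"o":70,"op":77,"v":78}
After op 21 (add /sn 2): {"aei":13,"dwj":62,"o":70,"op":77,"sn":2,"v":78}
After op 22 (add /dwj 66): {"aei":13,"dwj":66,"o":70,"op":77,"sn":2,"v":78}
After op 23 (add /hwk 21): {"aei":13,"dwj":66,"hwk":21,"o":70,"op":77,"sn":2,"v":78}
After op 24 (add /dfv 78): {"aei":13,"dfv":78,"dwj":66,"hwk":21,"o":70,"op":77,"sn":2,"v":78}
After op 25 (remove /dwj): {"aei":13,"dfv":78,"hwk":21,"o":70,"op":77,"sn":2,"v":78}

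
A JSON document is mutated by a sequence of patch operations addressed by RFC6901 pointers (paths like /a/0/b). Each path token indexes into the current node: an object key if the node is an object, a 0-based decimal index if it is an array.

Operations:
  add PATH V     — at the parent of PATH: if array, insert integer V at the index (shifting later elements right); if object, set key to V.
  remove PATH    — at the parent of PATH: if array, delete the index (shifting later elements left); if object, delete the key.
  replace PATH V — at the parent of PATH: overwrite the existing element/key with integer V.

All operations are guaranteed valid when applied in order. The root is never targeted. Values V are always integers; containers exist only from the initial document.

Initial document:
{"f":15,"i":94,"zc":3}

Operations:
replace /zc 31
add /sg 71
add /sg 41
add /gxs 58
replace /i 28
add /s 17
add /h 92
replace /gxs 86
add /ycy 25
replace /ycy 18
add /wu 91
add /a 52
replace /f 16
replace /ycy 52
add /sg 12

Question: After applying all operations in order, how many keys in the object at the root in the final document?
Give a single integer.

After op 1 (replace /zc 31): {"f":15,"i":94,"zc":31}
After op 2 (add /sg 71): {"f":15,"i":94,"sg":71,"zc":31}
After op 3 (add /sg 41): {"f":15,"i":94,"sg":41,"zc":31}
After op 4 (add /gxs 58): {"f":15,"gxs":58,"i":94,"sg":41,"zc":31}
After op 5 (replace /i 28): {"f":15,"gxs":58,"i":28,"sg":41,"zc":31}
After op 6 (add /s 17): {"f":15,"gxs":58,"i":28,"s":17,"sg":41,"zc":31}
After op 7 (add /h 92): {"f":15,"gxs":58,"h":92,"i":28,"s":17,"sg":41,"zc":31}
After op 8 (replace /gxs 86): {"f":15,"gxs":86,"h":92,"i":28,"s":17,"sg":41,"zc":31}
After op 9 (add /ycy 25): {"f":15,"gxs":86,"h":92,"i":28,"s":17,"sg":41,"ycy":25,"zc":31}
After op 10 (replace /ycy 18): {"f":15,"gxs":86,"h":92,"i":28,"s":17,"sg":41,"ycy":18,"zc":31}
After op 11 (add /wu 91): {"f":15,"gxs":86,"h":92,"i":28,"s":17,"sg":41,"wu":91,"ycy":18,"zc":31}
After op 12 (add /a 52): {"a":52,"f":15,"gxs":86,"h":92,"i":28,"s":17,"sg":41,"wu":91,"ycy":18,"zc":31}
After op 13 (replace /f 16): {"a":52,"f":16,"gxs":86,"h":92,"i":28,"s":17,"sg":41,"wu":91,"ycy":18,"zc":31}
After op 14 (replace /ycy 52): {"a":52,"f":16,"gxs":86,"h":92,"i":28,"s":17,"sg":41,"wu":91,"ycy":52,"zc":31}
After op 15 (add /sg 12): {"a":52,"f":16,"gxs":86,"h":92,"i":28,"s":17,"sg":12,"wu":91,"ycy":52,"zc":31}
Size at the root: 10

Answer: 10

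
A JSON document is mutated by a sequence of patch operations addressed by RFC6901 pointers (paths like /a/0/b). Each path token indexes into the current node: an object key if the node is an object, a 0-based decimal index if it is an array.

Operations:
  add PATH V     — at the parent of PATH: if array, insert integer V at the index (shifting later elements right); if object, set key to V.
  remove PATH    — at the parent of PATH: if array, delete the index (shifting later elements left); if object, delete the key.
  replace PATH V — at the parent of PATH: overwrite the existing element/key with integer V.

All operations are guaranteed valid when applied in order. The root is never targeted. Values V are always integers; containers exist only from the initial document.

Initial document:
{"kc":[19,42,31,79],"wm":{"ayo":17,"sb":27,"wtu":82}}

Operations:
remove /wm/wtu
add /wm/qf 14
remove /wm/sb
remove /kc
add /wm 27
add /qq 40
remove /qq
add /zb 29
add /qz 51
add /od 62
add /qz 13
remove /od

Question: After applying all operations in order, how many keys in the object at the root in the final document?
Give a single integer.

After op 1 (remove /wm/wtu): {"kc":[19,42,31,79],"wm":{"ayo":17,"sb":27}}
After op 2 (add /wm/qf 14): {"kc":[19,42,31,79],"wm":{"ayo":17,"qf":14,"sb":27}}
After op 3 (remove /wm/sb): {"kc":[19,42,31,79],"wm":{"ayo":17,"qf":14}}
After op 4 (remove /kc): {"wm":{"ayo":17,"qf":14}}
After op 5 (add /wm 27): {"wm":27}
After op 6 (add /qq 40): {"qq":40,"wm":27}
After op 7 (remove /qq): {"wm":27}
After op 8 (add /zb 29): {"wm":27,"zb":29}
After op 9 (add /qz 51): {"qz":51,"wm":27,"zb":29}
After op 10 (add /od 62): {"od":62,"qz":51,"wm":27,"zb":29}
After op 11 (add /qz 13): {"od":62,"qz":13,"wm":27,"zb":29}
After op 12 (remove /od): {"qz":13,"wm":27,"zb":29}
Size at the root: 3

Answer: 3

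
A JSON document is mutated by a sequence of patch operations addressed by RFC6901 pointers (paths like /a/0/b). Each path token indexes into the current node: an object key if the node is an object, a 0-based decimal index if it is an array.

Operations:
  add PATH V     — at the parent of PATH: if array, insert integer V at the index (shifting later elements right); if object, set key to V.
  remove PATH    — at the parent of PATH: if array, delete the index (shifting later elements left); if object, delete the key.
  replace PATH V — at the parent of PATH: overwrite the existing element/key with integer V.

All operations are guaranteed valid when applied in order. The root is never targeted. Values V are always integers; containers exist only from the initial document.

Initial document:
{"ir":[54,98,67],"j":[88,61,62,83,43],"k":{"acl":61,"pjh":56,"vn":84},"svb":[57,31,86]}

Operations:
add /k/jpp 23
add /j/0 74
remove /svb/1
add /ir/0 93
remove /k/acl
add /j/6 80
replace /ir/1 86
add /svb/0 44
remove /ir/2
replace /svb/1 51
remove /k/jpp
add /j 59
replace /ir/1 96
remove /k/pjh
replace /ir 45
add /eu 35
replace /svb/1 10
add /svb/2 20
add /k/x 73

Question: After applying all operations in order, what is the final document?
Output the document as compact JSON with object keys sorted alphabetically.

Answer: {"eu":35,"ir":45,"j":59,"k":{"vn":84,"x":73},"svb":[44,10,20,86]}

Derivation:
After op 1 (add /k/jpp 23): {"ir":[54,98,67],"j":[88,61,62,83,43],"k":{"acl":61,"jpp":23,"pjh":56,"vn":84},"svb":[57,31,86]}
After op 2 (add /j/0 74): {"ir":[54,98,67],"j":[74,88,61,62,83,43],"k":{"acl":61,"jpp":23,"pjh":56,"vn":84},"svb":[57,31,86]}
After op 3 (remove /svb/1): {"ir":[54,98,67],"j":[74,88,61,62,83,43],"k":{"acl":61,"jpp":23,"pjh":56,"vn":84},"svb":[57,86]}
After op 4 (add /ir/0 93): {"ir":[93,54,98,67],"j":[74,88,61,62,83,43],"k":{"acl":61,"jpp":23,"pjh":56,"vn":84},"svb":[57,86]}
After op 5 (remove /k/acl): {"ir":[93,54,98,67],"j":[74,88,61,62,83,43],"k":{"jpp":23,"pjh":56,"vn":84},"svb":[57,86]}
After op 6 (add /j/6 80): {"ir":[93,54,98,67],"j":[74,88,61,62,83,43,80],"k":{"jpp":23,"pjh":56,"vn":84},"svb":[57,86]}
After op 7 (replace /ir/1 86): {"ir":[93,86,98,67],"j":[74,88,61,62,83,43,80],"k":{"jpp":23,"pjh":56,"vn":84},"svb":[57,86]}
After op 8 (add /svb/0 44): {"ir":[93,86,98,67],"j":[74,88,61,62,83,43,80],"k":{"jpp":23,"pjh":56,"vn":84},"svb":[44,57,86]}
After op 9 (remove /ir/2): {"ir":[93,86,67],"j":[74,88,61,62,83,43,80],"k":{"jpp":23,"pjh":56,"vn":84},"svb":[44,57,86]}
After op 10 (replace /svb/1 51): {"ir":[93,86,67],"j":[74,88,61,62,83,43,80],"k":{"jpp":23,"pjh":56,"vn":84},"svb":[44,51,86]}
After op 11 (remove /k/jpp): {"ir":[93,86,67],"j":[74,88,61,62,83,43,80],"k":{"pjh":56,"vn":84},"svb":[44,51,86]}
After op 12 (add /j 59): {"ir":[93,86,67],"j":59,"k":{"pjh":56,"vn":84},"svb":[44,51,86]}
After op 13 (replace /ir/1 96): {"ir":[93,96,67],"j":59,"k":{"pjh":56,"vn":84},"svb":[44,51,86]}
After op 14 (remove /k/pjh): {"ir":[93,96,67],"j":59,"k":{"vn":84},"svb":[44,51,86]}
After op 15 (replace /ir 45): {"ir":45,"j":59,"k":{"vn":84},"svb":[44,51,86]}
After op 16 (add /eu 35): {"eu":35,"ir":45,"j":59,"k":{"vn":84},"svb":[44,51,86]}
After op 17 (replace /svb/1 10): {"eu":35,"ir":45,"j":59,"k":{"vn":84},"svb":[44,10,86]}
After op 18 (add /svb/2 20): {"eu":35,"ir":45,"j":59,"k":{"vn":84},"svb":[44,10,20,86]}
After op 19 (add /k/x 73): {"eu":35,"ir":45,"j":59,"k":{"vn":84,"x":73},"svb":[44,10,20,86]}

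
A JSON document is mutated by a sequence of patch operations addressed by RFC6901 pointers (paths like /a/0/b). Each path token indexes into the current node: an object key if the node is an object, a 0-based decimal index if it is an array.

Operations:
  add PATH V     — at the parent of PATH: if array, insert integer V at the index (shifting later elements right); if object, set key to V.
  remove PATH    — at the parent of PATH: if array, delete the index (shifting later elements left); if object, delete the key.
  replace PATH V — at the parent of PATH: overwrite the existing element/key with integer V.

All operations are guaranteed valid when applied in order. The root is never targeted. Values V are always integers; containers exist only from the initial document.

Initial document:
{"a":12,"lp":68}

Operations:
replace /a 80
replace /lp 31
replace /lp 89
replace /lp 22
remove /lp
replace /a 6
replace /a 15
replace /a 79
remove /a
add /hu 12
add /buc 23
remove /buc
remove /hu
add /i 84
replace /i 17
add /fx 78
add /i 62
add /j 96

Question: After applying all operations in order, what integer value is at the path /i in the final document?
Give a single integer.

Answer: 62

Derivation:
After op 1 (replace /a 80): {"a":80,"lp":68}
After op 2 (replace /lp 31): {"a":80,"lp":31}
After op 3 (replace /lp 89): {"a":80,"lp":89}
After op 4 (replace /lp 22): {"a":80,"lp":22}
After op 5 (remove /lp): {"a":80}
After op 6 (replace /a 6): {"a":6}
After op 7 (replace /a 15): {"a":15}
After op 8 (replace /a 79): {"a":79}
After op 9 (remove /a): {}
After op 10 (add /hu 12): {"hu":12}
After op 11 (add /buc 23): {"buc":23,"hu":12}
After op 12 (remove /buc): {"hu":12}
After op 13 (remove /hu): {}
After op 14 (add /i 84): {"i":84}
After op 15 (replace /i 17): {"i":17}
After op 16 (add /fx 78): {"fx":78,"i":17}
After op 17 (add /i 62): {"fx":78,"i":62}
After op 18 (add /j 96): {"fx":78,"i":62,"j":96}
Value at /i: 62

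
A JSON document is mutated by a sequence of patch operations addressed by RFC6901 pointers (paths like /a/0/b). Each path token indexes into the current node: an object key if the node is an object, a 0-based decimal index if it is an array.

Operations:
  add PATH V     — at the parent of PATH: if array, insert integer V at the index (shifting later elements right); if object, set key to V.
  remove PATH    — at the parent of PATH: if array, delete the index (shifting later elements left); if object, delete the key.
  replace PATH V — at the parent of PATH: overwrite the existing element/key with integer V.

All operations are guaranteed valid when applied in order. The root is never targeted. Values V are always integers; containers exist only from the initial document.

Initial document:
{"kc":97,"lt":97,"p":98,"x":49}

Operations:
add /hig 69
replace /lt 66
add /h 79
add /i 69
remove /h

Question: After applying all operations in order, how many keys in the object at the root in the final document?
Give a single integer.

After op 1 (add /hig 69): {"hig":69,"kc":97,"lt":97,"p":98,"x":49}
After op 2 (replace /lt 66): {"hig":69,"kc":97,"lt":66,"p":98,"x":49}
After op 3 (add /h 79): {"h":79,"hig":69,"kc":97,"lt":66,"p":98,"x":49}
After op 4 (add /i 69): {"h":79,"hig":69,"i":69,"kc":97,"lt":66,"p":98,"x":49}
After op 5 (remove /h): {"hig":69,"i":69,"kc":97,"lt":66,"p":98,"x":49}
Size at the root: 6

Answer: 6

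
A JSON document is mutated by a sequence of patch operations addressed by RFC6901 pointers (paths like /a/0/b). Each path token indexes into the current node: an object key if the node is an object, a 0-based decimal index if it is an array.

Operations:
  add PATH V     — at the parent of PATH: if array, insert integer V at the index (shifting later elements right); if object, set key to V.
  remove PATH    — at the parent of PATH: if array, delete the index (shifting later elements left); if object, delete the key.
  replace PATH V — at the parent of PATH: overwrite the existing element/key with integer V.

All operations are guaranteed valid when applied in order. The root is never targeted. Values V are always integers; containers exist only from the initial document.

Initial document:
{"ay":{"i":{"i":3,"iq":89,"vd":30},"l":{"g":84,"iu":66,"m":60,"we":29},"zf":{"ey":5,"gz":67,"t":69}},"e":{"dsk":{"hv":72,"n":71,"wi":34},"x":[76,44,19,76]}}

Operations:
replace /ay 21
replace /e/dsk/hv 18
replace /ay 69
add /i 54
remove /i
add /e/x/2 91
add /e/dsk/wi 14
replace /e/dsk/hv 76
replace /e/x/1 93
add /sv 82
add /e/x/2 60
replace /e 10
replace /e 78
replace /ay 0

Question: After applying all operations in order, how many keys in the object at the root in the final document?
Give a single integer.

After op 1 (replace /ay 21): {"ay":21,"e":{"dsk":{"hv":72,"n":71,"wi":34},"x":[76,44,19,76]}}
After op 2 (replace /e/dsk/hv 18): {"ay":21,"e":{"dsk":{"hv":18,"n":71,"wi":34},"x":[76,44,19,76]}}
After op 3 (replace /ay 69): {"ay":69,"e":{"dsk":{"hv":18,"n":71,"wi":34},"x":[76,44,19,76]}}
After op 4 (add /i 54): {"ay":69,"e":{"dsk":{"hv":18,"n":71,"wi":34},"x":[76,44,19,76]},"i":54}
After op 5 (remove /i): {"ay":69,"e":{"dsk":{"hv":18,"n":71,"wi":34},"x":[76,44,19,76]}}
After op 6 (add /e/x/2 91): {"ay":69,"e":{"dsk":{"hv":18,"n":71,"wi":34},"x":[76,44,91,19,76]}}
After op 7 (add /e/dsk/wi 14): {"ay":69,"e":{"dsk":{"hv":18,"n":71,"wi":14},"x":[76,44,91,19,76]}}
After op 8 (replace /e/dsk/hv 76): {"ay":69,"e":{"dsk":{"hv":76,"n":71,"wi":14},"x":[76,44,91,19,76]}}
After op 9 (replace /e/x/1 93): {"ay":69,"e":{"dsk":{"hv":76,"n":71,"wi":14},"x":[76,93,91,19,76]}}
After op 10 (add /sv 82): {"ay":69,"e":{"dsk":{"hv":76,"n":71,"wi":14},"x":[76,93,91,19,76]},"sv":82}
After op 11 (add /e/x/2 60): {"ay":69,"e":{"dsk":{"hv":76,"n":71,"wi":14},"x":[76,93,60,91,19,76]},"sv":82}
After op 12 (replace /e 10): {"ay":69,"e":10,"sv":82}
After op 13 (replace /e 78): {"ay":69,"e":78,"sv":82}
After op 14 (replace /ay 0): {"ay":0,"e":78,"sv":82}
Size at the root: 3

Answer: 3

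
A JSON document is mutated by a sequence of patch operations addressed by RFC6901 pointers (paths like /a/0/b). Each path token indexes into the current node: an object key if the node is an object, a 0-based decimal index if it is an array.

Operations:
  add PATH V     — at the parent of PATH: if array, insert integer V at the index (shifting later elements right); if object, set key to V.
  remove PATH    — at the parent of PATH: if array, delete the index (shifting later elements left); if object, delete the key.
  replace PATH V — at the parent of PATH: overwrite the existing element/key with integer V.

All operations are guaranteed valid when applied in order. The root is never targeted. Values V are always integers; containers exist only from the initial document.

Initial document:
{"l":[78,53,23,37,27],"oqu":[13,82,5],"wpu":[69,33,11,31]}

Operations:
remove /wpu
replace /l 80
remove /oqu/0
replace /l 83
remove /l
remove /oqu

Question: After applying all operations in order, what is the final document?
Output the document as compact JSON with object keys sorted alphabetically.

Answer: {}

Derivation:
After op 1 (remove /wpu): {"l":[78,53,23,37,27],"oqu":[13,82,5]}
After op 2 (replace /l 80): {"l":80,"oqu":[13,82,5]}
After op 3 (remove /oqu/0): {"l":80,"oqu":[82,5]}
After op 4 (replace /l 83): {"l":83,"oqu":[82,5]}
After op 5 (remove /l): {"oqu":[82,5]}
After op 6 (remove /oqu): {}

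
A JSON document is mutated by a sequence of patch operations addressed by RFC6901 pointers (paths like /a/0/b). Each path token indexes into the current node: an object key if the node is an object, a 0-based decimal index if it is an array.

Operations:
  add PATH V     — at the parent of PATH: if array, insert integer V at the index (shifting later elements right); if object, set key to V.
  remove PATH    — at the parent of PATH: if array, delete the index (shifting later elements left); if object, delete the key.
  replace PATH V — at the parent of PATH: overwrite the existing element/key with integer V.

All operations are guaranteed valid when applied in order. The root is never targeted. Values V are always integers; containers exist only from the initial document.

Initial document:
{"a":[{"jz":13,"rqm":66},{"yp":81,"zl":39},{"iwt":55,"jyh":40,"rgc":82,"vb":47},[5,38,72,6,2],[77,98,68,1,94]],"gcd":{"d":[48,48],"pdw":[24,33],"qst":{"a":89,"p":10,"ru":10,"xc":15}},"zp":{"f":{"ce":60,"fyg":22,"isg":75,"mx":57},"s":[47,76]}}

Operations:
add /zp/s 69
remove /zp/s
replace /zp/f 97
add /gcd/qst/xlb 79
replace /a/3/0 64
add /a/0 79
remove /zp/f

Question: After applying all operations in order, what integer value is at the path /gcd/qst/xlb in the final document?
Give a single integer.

After op 1 (add /zp/s 69): {"a":[{"jz":13,"rqm":66},{"yp":81,"zl":39},{"iwt":55,"jyh":40,"rgc":82,"vb":47},[5,38,72,6,2],[77,98,68,1,94]],"gcd":{"d":[48,48],"pdw":[24,33],"qst":{"a":89,"p":10,"ru":10,"xc":15}},"zp":{"f":{"ce":60,"fyg":22,"isg":75,"mx":57},"s":69}}
After op 2 (remove /zp/s): {"a":[{"jz":13,"rqm":66},{"yp":81,"zl":39},{"iwt":55,"jyh":40,"rgc":82,"vb":47},[5,38,72,6,2],[77,98,68,1,94]],"gcd":{"d":[48,48],"pdw":[24,33],"qst":{"a":89,"p":10,"ru":10,"xc":15}},"zp":{"f":{"ce":60,"fyg":22,"isg":75,"mx":57}}}
After op 3 (replace /zp/f 97): {"a":[{"jz":13,"rqm":66},{"yp":81,"zl":39},{"iwt":55,"jyh":40,"rgc":82,"vb":47},[5,38,72,6,2],[77,98,68,1,94]],"gcd":{"d":[48,48],"pdw":[24,33],"qst":{"a":89,"p":10,"ru":10,"xc":15}},"zp":{"f":97}}
After op 4 (add /gcd/qst/xlb 79): {"a":[{"jz":13,"rqm":66},{"yp":81,"zl":39},{"iwt":55,"jyh":40,"rgc":82,"vb":47},[5,38,72,6,2],[77,98,68,1,94]],"gcd":{"d":[48,48],"pdw":[24,33],"qst":{"a":89,"p":10,"ru":10,"xc":15,"xlb":79}},"zp":{"f":97}}
After op 5 (replace /a/3/0 64): {"a":[{"jz":13,"rqm":66},{"yp":81,"zl":39},{"iwt":55,"jyh":40,"rgc":82,"vb":47},[64,38,72,6,2],[77,98,68,1,94]],"gcd":{"d":[48,48],"pdw":[24,33],"qst":{"a":89,"p":10,"ru":10,"xc":15,"xlb":79}},"zp":{"f":97}}
After op 6 (add /a/0 79): {"a":[79,{"jz":13,"rqm":66},{"yp":81,"zl":39},{"iwt":55,"jyh":40,"rgc":82,"vb":47},[64,38,72,6,2],[77,98,68,1,94]],"gcd":{"d":[48,48],"pdw":[24,33],"qst":{"a":89,"p":10,"ru":10,"xc":15,"xlb":79}},"zp":{"f":97}}
After op 7 (remove /zp/f): {"a":[79,{"jz":13,"rqm":66},{"yp":81,"zl":39},{"iwt":55,"jyh":40,"rgc":82,"vb":47},[64,38,72,6,2],[77,98,68,1,94]],"gcd":{"d":[48,48],"pdw":[24,33],"qst":{"a":89,"p":10,"ru":10,"xc":15,"xlb":79}},"zp":{}}
Value at /gcd/qst/xlb: 79

Answer: 79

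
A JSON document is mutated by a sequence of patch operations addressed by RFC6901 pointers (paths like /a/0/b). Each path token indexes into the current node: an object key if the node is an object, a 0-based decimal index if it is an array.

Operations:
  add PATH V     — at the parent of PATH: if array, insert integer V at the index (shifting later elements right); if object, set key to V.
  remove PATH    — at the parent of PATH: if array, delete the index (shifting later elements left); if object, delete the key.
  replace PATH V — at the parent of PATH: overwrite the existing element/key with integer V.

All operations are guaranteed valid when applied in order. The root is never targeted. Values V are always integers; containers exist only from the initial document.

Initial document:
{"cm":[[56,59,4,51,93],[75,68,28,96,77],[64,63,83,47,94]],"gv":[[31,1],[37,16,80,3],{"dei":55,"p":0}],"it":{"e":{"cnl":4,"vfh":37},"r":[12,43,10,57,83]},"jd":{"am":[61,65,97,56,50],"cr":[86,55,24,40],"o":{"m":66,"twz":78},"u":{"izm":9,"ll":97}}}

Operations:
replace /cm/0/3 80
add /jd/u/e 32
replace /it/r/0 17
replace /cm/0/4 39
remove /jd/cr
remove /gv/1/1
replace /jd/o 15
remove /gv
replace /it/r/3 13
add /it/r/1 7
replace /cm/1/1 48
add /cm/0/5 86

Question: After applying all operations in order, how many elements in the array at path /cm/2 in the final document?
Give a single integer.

After op 1 (replace /cm/0/3 80): {"cm":[[56,59,4,80,93],[75,68,28,96,77],[64,63,83,47,94]],"gv":[[31,1],[37,16,80,3],{"dei":55,"p":0}],"it":{"e":{"cnl":4,"vfh":37},"r":[12,43,10,57,83]},"jd":{"am":[61,65,97,56,50],"cr":[86,55,24,40],"o":{"m":66,"twz":78},"u":{"izm":9,"ll":97}}}
After op 2 (add /jd/u/e 32): {"cm":[[56,59,4,80,93],[75,68,28,96,77],[64,63,83,47,94]],"gv":[[31,1],[37,16,80,3],{"dei":55,"p":0}],"it":{"e":{"cnl":4,"vfh":37},"r":[12,43,10,57,83]},"jd":{"am":[61,65,97,56,50],"cr":[86,55,24,40],"o":{"m":66,"twz":78},"u":{"e":32,"izm":9,"ll":97}}}
After op 3 (replace /it/r/0 17): {"cm":[[56,59,4,80,93],[75,68,28,96,77],[64,63,83,47,94]],"gv":[[31,1],[37,16,80,3],{"dei":55,"p":0}],"it":{"e":{"cnl":4,"vfh":37},"r":[17,43,10,57,83]},"jd":{"am":[61,65,97,56,50],"cr":[86,55,24,40],"o":{"m":66,"twz":78},"u":{"e":32,"izm":9,"ll":97}}}
After op 4 (replace /cm/0/4 39): {"cm":[[56,59,4,80,39],[75,68,28,96,77],[64,63,83,47,94]],"gv":[[31,1],[37,16,80,3],{"dei":55,"p":0}],"it":{"e":{"cnl":4,"vfh":37},"r":[17,43,10,57,83]},"jd":{"am":[61,65,97,56,50],"cr":[86,55,24,40],"o":{"m":66,"twz":78},"u":{"e":32,"izm":9,"ll":97}}}
After op 5 (remove /jd/cr): {"cm":[[56,59,4,80,39],[75,68,28,96,77],[64,63,83,47,94]],"gv":[[31,1],[37,16,80,3],{"dei":55,"p":0}],"it":{"e":{"cnl":4,"vfh":37},"r":[17,43,10,57,83]},"jd":{"am":[61,65,97,56,50],"o":{"m":66,"twz":78},"u":{"e":32,"izm":9,"ll":97}}}
After op 6 (remove /gv/1/1): {"cm":[[56,59,4,80,39],[75,68,28,96,77],[64,63,83,47,94]],"gv":[[31,1],[37,80,3],{"dei":55,"p":0}],"it":{"e":{"cnl":4,"vfh":37},"r":[17,43,10,57,83]},"jd":{"am":[61,65,97,56,50],"o":{"m":66,"twz":78},"u":{"e":32,"izm":9,"ll":97}}}
After op 7 (replace /jd/o 15): {"cm":[[56,59,4,80,39],[75,68,28,96,77],[64,63,83,47,94]],"gv":[[31,1],[37,80,3],{"dei":55,"p":0}],"it":{"e":{"cnl":4,"vfh":37},"r":[17,43,10,57,83]},"jd":{"am":[61,65,97,56,50],"o":15,"u":{"e":32,"izm":9,"ll":97}}}
After op 8 (remove /gv): {"cm":[[56,59,4,80,39],[75,68,28,96,77],[64,63,83,47,94]],"it":{"e":{"cnl":4,"vfh":37},"r":[17,43,10,57,83]},"jd":{"am":[61,65,97,56,50],"o":15,"u":{"e":32,"izm":9,"ll":97}}}
After op 9 (replace /it/r/3 13): {"cm":[[56,59,4,80,39],[75,68,28,96,77],[64,63,83,47,94]],"it":{"e":{"cnl":4,"vfh":37},"r":[17,43,10,13,83]},"jd":{"am":[61,65,97,56,50],"o":15,"u":{"e":32,"izm":9,"ll":97}}}
After op 10 (add /it/r/1 7): {"cm":[[56,59,4,80,39],[75,68,28,96,77],[64,63,83,47,94]],"it":{"e":{"cnl":4,"vfh":37},"r":[17,7,43,10,13,83]},"jd":{"am":[61,65,97,56,50],"o":15,"u":{"e":32,"izm":9,"ll":97}}}
After op 11 (replace /cm/1/1 48): {"cm":[[56,59,4,80,39],[75,48,28,96,77],[64,63,83,47,94]],"it":{"e":{"cnl":4,"vfh":37},"r":[17,7,43,10,13,83]},"jd":{"am":[61,65,97,56,50],"o":15,"u":{"e":32,"izm":9,"ll":97}}}
After op 12 (add /cm/0/5 86): {"cm":[[56,59,4,80,39,86],[75,48,28,96,77],[64,63,83,47,94]],"it":{"e":{"cnl":4,"vfh":37},"r":[17,7,43,10,13,83]},"jd":{"am":[61,65,97,56,50],"o":15,"u":{"e":32,"izm":9,"ll":97}}}
Size at path /cm/2: 5

Answer: 5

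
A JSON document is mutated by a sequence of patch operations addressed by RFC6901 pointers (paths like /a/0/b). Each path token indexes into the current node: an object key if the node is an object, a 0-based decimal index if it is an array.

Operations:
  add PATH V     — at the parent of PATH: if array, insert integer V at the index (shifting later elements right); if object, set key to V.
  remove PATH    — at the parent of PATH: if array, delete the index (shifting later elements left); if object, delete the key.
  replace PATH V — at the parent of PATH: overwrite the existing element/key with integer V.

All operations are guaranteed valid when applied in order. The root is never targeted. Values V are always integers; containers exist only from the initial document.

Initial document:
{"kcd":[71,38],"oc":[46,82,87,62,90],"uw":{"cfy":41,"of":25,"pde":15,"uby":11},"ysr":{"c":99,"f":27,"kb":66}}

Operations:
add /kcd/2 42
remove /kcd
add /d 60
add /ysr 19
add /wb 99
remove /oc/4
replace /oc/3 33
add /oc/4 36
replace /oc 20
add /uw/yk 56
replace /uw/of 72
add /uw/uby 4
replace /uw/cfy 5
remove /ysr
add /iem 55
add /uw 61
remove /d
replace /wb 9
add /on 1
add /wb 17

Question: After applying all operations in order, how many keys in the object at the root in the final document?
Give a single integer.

Answer: 5

Derivation:
After op 1 (add /kcd/2 42): {"kcd":[71,38,42],"oc":[46,82,87,62,90],"uw":{"cfy":41,"of":25,"pde":15,"uby":11},"ysr":{"c":99,"f":27,"kb":66}}
After op 2 (remove /kcd): {"oc":[46,82,87,62,90],"uw":{"cfy":41,"of":25,"pde":15,"uby":11},"ysr":{"c":99,"f":27,"kb":66}}
After op 3 (add /d 60): {"d":60,"oc":[46,82,87,62,90],"uw":{"cfy":41,"of":25,"pde":15,"uby":11},"ysr":{"c":99,"f":27,"kb":66}}
After op 4 (add /ysr 19): {"d":60,"oc":[46,82,87,62,90],"uw":{"cfy":41,"of":25,"pde":15,"uby":11},"ysr":19}
After op 5 (add /wb 99): {"d":60,"oc":[46,82,87,62,90],"uw":{"cfy":41,"of":25,"pde":15,"uby":11},"wb":99,"ysr":19}
After op 6 (remove /oc/4): {"d":60,"oc":[46,82,87,62],"uw":{"cfy":41,"of":25,"pde":15,"uby":11},"wb":99,"ysr":19}
After op 7 (replace /oc/3 33): {"d":60,"oc":[46,82,87,33],"uw":{"cfy":41,"of":25,"pde":15,"uby":11},"wb":99,"ysr":19}
After op 8 (add /oc/4 36): {"d":60,"oc":[46,82,87,33,36],"uw":{"cfy":41,"of":25,"pde":15,"uby":11},"wb":99,"ysr":19}
After op 9 (replace /oc 20): {"d":60,"oc":20,"uw":{"cfy":41,"of":25,"pde":15,"uby":11},"wb":99,"ysr":19}
After op 10 (add /uw/yk 56): {"d":60,"oc":20,"uw":{"cfy":41,"of":25,"pde":15,"uby":11,"yk":56},"wb":99,"ysr":19}
After op 11 (replace /uw/of 72): {"d":60,"oc":20,"uw":{"cfy":41,"of":72,"pde":15,"uby":11,"yk":56},"wb":99,"ysr":19}
After op 12 (add /uw/uby 4): {"d":60,"oc":20,"uw":{"cfy":41,"of":72,"pde":15,"uby":4,"yk":56},"wb":99,"ysr":19}
After op 13 (replace /uw/cfy 5): {"d":60,"oc":20,"uw":{"cfy":5,"of":72,"pde":15,"uby":4,"yk":56},"wb":99,"ysr":19}
After op 14 (remove /ysr): {"d":60,"oc":20,"uw":{"cfy":5,"of":72,"pde":15,"uby":4,"yk":56},"wb":99}
After op 15 (add /iem 55): {"d":60,"iem":55,"oc":20,"uw":{"cfy":5,"of":72,"pde":15,"uby":4,"yk":56},"wb":99}
After op 16 (add /uw 61): {"d":60,"iem":55,"oc":20,"uw":61,"wb":99}
After op 17 (remove /d): {"iem":55,"oc":20,"uw":61,"wb":99}
After op 18 (replace /wb 9): {"iem":55,"oc":20,"uw":61,"wb":9}
After op 19 (add /on 1): {"iem":55,"oc":20,"on":1,"uw":61,"wb":9}
After op 20 (add /wb 17): {"iem":55,"oc":20,"on":1,"uw":61,"wb":17}
Size at the root: 5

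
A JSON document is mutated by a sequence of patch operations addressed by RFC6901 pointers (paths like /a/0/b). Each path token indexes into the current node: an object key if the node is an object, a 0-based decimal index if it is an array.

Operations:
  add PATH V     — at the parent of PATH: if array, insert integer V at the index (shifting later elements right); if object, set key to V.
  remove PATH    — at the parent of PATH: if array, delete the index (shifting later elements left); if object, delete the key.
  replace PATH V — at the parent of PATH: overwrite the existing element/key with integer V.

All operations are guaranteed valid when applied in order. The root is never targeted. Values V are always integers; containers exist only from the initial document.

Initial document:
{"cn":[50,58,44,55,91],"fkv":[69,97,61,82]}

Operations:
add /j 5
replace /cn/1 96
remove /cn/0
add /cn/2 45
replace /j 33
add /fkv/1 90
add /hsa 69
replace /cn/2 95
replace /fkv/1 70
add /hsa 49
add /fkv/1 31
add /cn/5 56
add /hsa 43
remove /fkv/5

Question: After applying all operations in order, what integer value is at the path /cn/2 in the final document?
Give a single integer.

Answer: 95

Derivation:
After op 1 (add /j 5): {"cn":[50,58,44,55,91],"fkv":[69,97,61,82],"j":5}
After op 2 (replace /cn/1 96): {"cn":[50,96,44,55,91],"fkv":[69,97,61,82],"j":5}
After op 3 (remove /cn/0): {"cn":[96,44,55,91],"fkv":[69,97,61,82],"j":5}
After op 4 (add /cn/2 45): {"cn":[96,44,45,55,91],"fkv":[69,97,61,82],"j":5}
After op 5 (replace /j 33): {"cn":[96,44,45,55,91],"fkv":[69,97,61,82],"j":33}
After op 6 (add /fkv/1 90): {"cn":[96,44,45,55,91],"fkv":[69,90,97,61,82],"j":33}
After op 7 (add /hsa 69): {"cn":[96,44,45,55,91],"fkv":[69,90,97,61,82],"hsa":69,"j":33}
After op 8 (replace /cn/2 95): {"cn":[96,44,95,55,91],"fkv":[69,90,97,61,82],"hsa":69,"j":33}
After op 9 (replace /fkv/1 70): {"cn":[96,44,95,55,91],"fkv":[69,70,97,61,82],"hsa":69,"j":33}
After op 10 (add /hsa 49): {"cn":[96,44,95,55,91],"fkv":[69,70,97,61,82],"hsa":49,"j":33}
After op 11 (add /fkv/1 31): {"cn":[96,44,95,55,91],"fkv":[69,31,70,97,61,82],"hsa":49,"j":33}
After op 12 (add /cn/5 56): {"cn":[96,44,95,55,91,56],"fkv":[69,31,70,97,61,82],"hsa":49,"j":33}
After op 13 (add /hsa 43): {"cn":[96,44,95,55,91,56],"fkv":[69,31,70,97,61,82],"hsa":43,"j":33}
After op 14 (remove /fkv/5): {"cn":[96,44,95,55,91,56],"fkv":[69,31,70,97,61],"hsa":43,"j":33}
Value at /cn/2: 95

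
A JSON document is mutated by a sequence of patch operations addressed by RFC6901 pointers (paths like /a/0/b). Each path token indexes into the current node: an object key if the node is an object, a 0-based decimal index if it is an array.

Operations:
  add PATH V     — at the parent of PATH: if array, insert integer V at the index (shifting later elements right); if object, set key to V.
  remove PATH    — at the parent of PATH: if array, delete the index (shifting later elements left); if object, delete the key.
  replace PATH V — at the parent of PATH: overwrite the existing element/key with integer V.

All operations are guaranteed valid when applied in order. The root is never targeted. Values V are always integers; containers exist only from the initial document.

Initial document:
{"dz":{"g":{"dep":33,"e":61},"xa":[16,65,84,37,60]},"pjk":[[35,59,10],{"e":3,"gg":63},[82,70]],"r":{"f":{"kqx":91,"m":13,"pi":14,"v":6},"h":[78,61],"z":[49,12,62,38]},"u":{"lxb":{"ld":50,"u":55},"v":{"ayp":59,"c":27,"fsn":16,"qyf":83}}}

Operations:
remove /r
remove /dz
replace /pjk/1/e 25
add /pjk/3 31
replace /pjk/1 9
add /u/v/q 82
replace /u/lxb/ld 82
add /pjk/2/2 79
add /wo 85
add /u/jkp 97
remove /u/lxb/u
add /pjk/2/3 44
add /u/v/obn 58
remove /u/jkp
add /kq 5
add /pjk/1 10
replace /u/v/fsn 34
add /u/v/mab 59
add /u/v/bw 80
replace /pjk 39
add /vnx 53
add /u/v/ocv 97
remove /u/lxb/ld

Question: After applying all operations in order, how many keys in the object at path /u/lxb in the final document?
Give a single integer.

Answer: 0

Derivation:
After op 1 (remove /r): {"dz":{"g":{"dep":33,"e":61},"xa":[16,65,84,37,60]},"pjk":[[35,59,10],{"e":3,"gg":63},[82,70]],"u":{"lxb":{"ld":50,"u":55},"v":{"ayp":59,"c":27,"fsn":16,"qyf":83}}}
After op 2 (remove /dz): {"pjk":[[35,59,10],{"e":3,"gg":63},[82,70]],"u":{"lxb":{"ld":50,"u":55},"v":{"ayp":59,"c":27,"fsn":16,"qyf":83}}}
After op 3 (replace /pjk/1/e 25): {"pjk":[[35,59,10],{"e":25,"gg":63},[82,70]],"u":{"lxb":{"ld":50,"u":55},"v":{"ayp":59,"c":27,"fsn":16,"qyf":83}}}
After op 4 (add /pjk/3 31): {"pjk":[[35,59,10],{"e":25,"gg":63},[82,70],31],"u":{"lxb":{"ld":50,"u":55},"v":{"ayp":59,"c":27,"fsn":16,"qyf":83}}}
After op 5 (replace /pjk/1 9): {"pjk":[[35,59,10],9,[82,70],31],"u":{"lxb":{"ld":50,"u":55},"v":{"ayp":59,"c":27,"fsn":16,"qyf":83}}}
After op 6 (add /u/v/q 82): {"pjk":[[35,59,10],9,[82,70],31],"u":{"lxb":{"ld":50,"u":55},"v":{"ayp":59,"c":27,"fsn":16,"q":82,"qyf":83}}}
After op 7 (replace /u/lxb/ld 82): {"pjk":[[35,59,10],9,[82,70],31],"u":{"lxb":{"ld":82,"u":55},"v":{"ayp":59,"c":27,"fsn":16,"q":82,"qyf":83}}}
After op 8 (add /pjk/2/2 79): {"pjk":[[35,59,10],9,[82,70,79],31],"u":{"lxb":{"ld":82,"u":55},"v":{"ayp":59,"c":27,"fsn":16,"q":82,"qyf":83}}}
After op 9 (add /wo 85): {"pjk":[[35,59,10],9,[82,70,79],31],"u":{"lxb":{"ld":82,"u":55},"v":{"ayp":59,"c":27,"fsn":16,"q":82,"qyf":83}},"wo":85}
After op 10 (add /u/jkp 97): {"pjk":[[35,59,10],9,[82,70,79],31],"u":{"jkp":97,"lxb":{"ld":82,"u":55},"v":{"ayp":59,"c":27,"fsn":16,"q":82,"qyf":83}},"wo":85}
After op 11 (remove /u/lxb/u): {"pjk":[[35,59,10],9,[82,70,79],31],"u":{"jkp":97,"lxb":{"ld":82},"v":{"ayp":59,"c":27,"fsn":16,"q":82,"qyf":83}},"wo":85}
After op 12 (add /pjk/2/3 44): {"pjk":[[35,59,10],9,[82,70,79,44],31],"u":{"jkp":97,"lxb":{"ld":82},"v":{"ayp":59,"c":27,"fsn":16,"q":82,"qyf":83}},"wo":85}
After op 13 (add /u/v/obn 58): {"pjk":[[35,59,10],9,[82,70,79,44],31],"u":{"jkp":97,"lxb":{"ld":82},"v":{"ayp":59,"c":27,"fsn":16,"obn":58,"q":82,"qyf":83}},"wo":85}
After op 14 (remove /u/jkp): {"pjk":[[35,59,10],9,[82,70,79,44],31],"u":{"lxb":{"ld":82},"v":{"ayp":59,"c":27,"fsn":16,"obn":58,"q":82,"qyf":83}},"wo":85}
After op 15 (add /kq 5): {"kq":5,"pjk":[[35,59,10],9,[82,70,79,44],31],"u":{"lxb":{"ld":82},"v":{"ayp":59,"c":27,"fsn":16,"obn":58,"q":82,"qyf":83}},"wo":85}
After op 16 (add /pjk/1 10): {"kq":5,"pjk":[[35,59,10],10,9,[82,70,79,44],31],"u":{"lxb":{"ld":82},"v":{"ayp":59,"c":27,"fsn":16,"obn":58,"q":82,"qyf":83}},"wo":85}
After op 17 (replace /u/v/fsn 34): {"kq":5,"pjk":[[35,59,10],10,9,[82,70,79,44],31],"u":{"lxb":{"ld":82},"v":{"ayp":59,"c":27,"fsn":34,"obn":58,"q":82,"qyf":83}},"wo":85}
After op 18 (add /u/v/mab 59): {"kq":5,"pjk":[[35,59,10],10,9,[82,70,79,44],31],"u":{"lxb":{"ld":82},"v":{"ayp":59,"c":27,"fsn":34,"mab":59,"obn":58,"q":82,"qyf":83}},"wo":85}
After op 19 (add /u/v/bw 80): {"kq":5,"pjk":[[35,59,10],10,9,[82,70,79,44],31],"u":{"lxb":{"ld":82},"v":{"ayp":59,"bw":80,"c":27,"fsn":34,"mab":59,"obn":58,"q":82,"qyf":83}},"wo":85}
After op 20 (replace /pjk 39): {"kq":5,"pjk":39,"u":{"lxb":{"ld":82},"v":{"ayp":59,"bw":80,"c":27,"fsn":34,"mab":59,"obn":58,"q":82,"qyf":83}},"wo":85}
After op 21 (add /vnx 53): {"kq":5,"pjk":39,"u":{"lxb":{"ld":82},"v":{"ayp":59,"bw":80,"c":27,"fsn":34,"mab":59,"obn":58,"q":82,"qyf":83}},"vnx":53,"wo":85}
After op 22 (add /u/v/ocv 97): {"kq":5,"pjk":39,"u":{"lxb":{"ld":82},"v":{"ayp":59,"bw":80,"c":27,"fsn":34,"mab":59,"obn":58,"ocv":97,"q":82,"qyf":83}},"vnx":53,"wo":85}
After op 23 (remove /u/lxb/ld): {"kq":5,"pjk":39,"u":{"lxb":{},"v":{"ayp":59,"bw":80,"c":27,"fsn":34,"mab":59,"obn":58,"ocv":97,"q":82,"qyf":83}},"vnx":53,"wo":85}
Size at path /u/lxb: 0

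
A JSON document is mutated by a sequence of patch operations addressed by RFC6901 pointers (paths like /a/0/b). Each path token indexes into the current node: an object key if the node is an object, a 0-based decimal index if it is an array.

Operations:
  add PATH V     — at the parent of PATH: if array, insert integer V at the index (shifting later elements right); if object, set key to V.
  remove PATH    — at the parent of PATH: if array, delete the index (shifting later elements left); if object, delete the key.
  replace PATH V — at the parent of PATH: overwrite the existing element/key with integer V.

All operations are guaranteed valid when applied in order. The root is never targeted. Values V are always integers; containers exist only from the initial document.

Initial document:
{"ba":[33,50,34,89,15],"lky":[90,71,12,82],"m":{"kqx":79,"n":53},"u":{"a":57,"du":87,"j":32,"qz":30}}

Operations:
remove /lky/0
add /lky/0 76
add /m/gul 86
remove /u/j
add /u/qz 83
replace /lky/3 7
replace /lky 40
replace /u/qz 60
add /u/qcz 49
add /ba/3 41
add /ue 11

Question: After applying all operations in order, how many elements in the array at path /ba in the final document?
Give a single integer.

Answer: 6

Derivation:
After op 1 (remove /lky/0): {"ba":[33,50,34,89,15],"lky":[71,12,82],"m":{"kqx":79,"n":53},"u":{"a":57,"du":87,"j":32,"qz":30}}
After op 2 (add /lky/0 76): {"ba":[33,50,34,89,15],"lky":[76,71,12,82],"m":{"kqx":79,"n":53},"u":{"a":57,"du":87,"j":32,"qz":30}}
After op 3 (add /m/gul 86): {"ba":[33,50,34,89,15],"lky":[76,71,12,82],"m":{"gul":86,"kqx":79,"n":53},"u":{"a":57,"du":87,"j":32,"qz":30}}
After op 4 (remove /u/j): {"ba":[33,50,34,89,15],"lky":[76,71,12,82],"m":{"gul":86,"kqx":79,"n":53},"u":{"a":57,"du":87,"qz":30}}
After op 5 (add /u/qz 83): {"ba":[33,50,34,89,15],"lky":[76,71,12,82],"m":{"gul":86,"kqx":79,"n":53},"u":{"a":57,"du":87,"qz":83}}
After op 6 (replace /lky/3 7): {"ba":[33,50,34,89,15],"lky":[76,71,12,7],"m":{"gul":86,"kqx":79,"n":53},"u":{"a":57,"du":87,"qz":83}}
After op 7 (replace /lky 40): {"ba":[33,50,34,89,15],"lky":40,"m":{"gul":86,"kqx":79,"n":53},"u":{"a":57,"du":87,"qz":83}}
After op 8 (replace /u/qz 60): {"ba":[33,50,34,89,15],"lky":40,"m":{"gul":86,"kqx":79,"n":53},"u":{"a":57,"du":87,"qz":60}}
After op 9 (add /u/qcz 49): {"ba":[33,50,34,89,15],"lky":40,"m":{"gul":86,"kqx":79,"n":53},"u":{"a":57,"du":87,"qcz":49,"qz":60}}
After op 10 (add /ba/3 41): {"ba":[33,50,34,41,89,15],"lky":40,"m":{"gul":86,"kqx":79,"n":53},"u":{"a":57,"du":87,"qcz":49,"qz":60}}
After op 11 (add /ue 11): {"ba":[33,50,34,41,89,15],"lky":40,"m":{"gul":86,"kqx":79,"n":53},"u":{"a":57,"du":87,"qcz":49,"qz":60},"ue":11}
Size at path /ba: 6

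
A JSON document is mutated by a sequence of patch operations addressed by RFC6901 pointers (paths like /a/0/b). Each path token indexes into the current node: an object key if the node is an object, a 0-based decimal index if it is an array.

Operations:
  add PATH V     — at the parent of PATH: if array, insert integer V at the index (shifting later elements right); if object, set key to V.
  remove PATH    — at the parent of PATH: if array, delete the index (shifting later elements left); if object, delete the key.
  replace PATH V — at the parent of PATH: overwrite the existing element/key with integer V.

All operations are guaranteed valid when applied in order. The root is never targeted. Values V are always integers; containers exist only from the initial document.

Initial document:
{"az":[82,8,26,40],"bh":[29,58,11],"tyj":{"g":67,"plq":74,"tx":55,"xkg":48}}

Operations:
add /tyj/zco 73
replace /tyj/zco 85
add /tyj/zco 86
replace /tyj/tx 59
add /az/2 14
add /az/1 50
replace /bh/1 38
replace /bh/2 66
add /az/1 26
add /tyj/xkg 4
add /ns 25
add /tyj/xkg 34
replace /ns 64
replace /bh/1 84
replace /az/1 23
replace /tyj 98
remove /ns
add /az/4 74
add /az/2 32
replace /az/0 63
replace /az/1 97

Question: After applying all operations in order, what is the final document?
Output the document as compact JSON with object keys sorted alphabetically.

Answer: {"az":[63,97,32,50,8,74,14,26,40],"bh":[29,84,66],"tyj":98}

Derivation:
After op 1 (add /tyj/zco 73): {"az":[82,8,26,40],"bh":[29,58,11],"tyj":{"g":67,"plq":74,"tx":55,"xkg":48,"zco":73}}
After op 2 (replace /tyj/zco 85): {"az":[82,8,26,40],"bh":[29,58,11],"tyj":{"g":67,"plq":74,"tx":55,"xkg":48,"zco":85}}
After op 3 (add /tyj/zco 86): {"az":[82,8,26,40],"bh":[29,58,11],"tyj":{"g":67,"plq":74,"tx":55,"xkg":48,"zco":86}}
After op 4 (replace /tyj/tx 59): {"az":[82,8,26,40],"bh":[29,58,11],"tyj":{"g":67,"plq":74,"tx":59,"xkg":48,"zco":86}}
After op 5 (add /az/2 14): {"az":[82,8,14,26,40],"bh":[29,58,11],"tyj":{"g":67,"plq":74,"tx":59,"xkg":48,"zco":86}}
After op 6 (add /az/1 50): {"az":[82,50,8,14,26,40],"bh":[29,58,11],"tyj":{"g":67,"plq":74,"tx":59,"xkg":48,"zco":86}}
After op 7 (replace /bh/1 38): {"az":[82,50,8,14,26,40],"bh":[29,38,11],"tyj":{"g":67,"plq":74,"tx":59,"xkg":48,"zco":86}}
After op 8 (replace /bh/2 66): {"az":[82,50,8,14,26,40],"bh":[29,38,66],"tyj":{"g":67,"plq":74,"tx":59,"xkg":48,"zco":86}}
After op 9 (add /az/1 26): {"az":[82,26,50,8,14,26,40],"bh":[29,38,66],"tyj":{"g":67,"plq":74,"tx":59,"xkg":48,"zco":86}}
After op 10 (add /tyj/xkg 4): {"az":[82,26,50,8,14,26,40],"bh":[29,38,66],"tyj":{"g":67,"plq":74,"tx":59,"xkg":4,"zco":86}}
After op 11 (add /ns 25): {"az":[82,26,50,8,14,26,40],"bh":[29,38,66],"ns":25,"tyj":{"g":67,"plq":74,"tx":59,"xkg":4,"zco":86}}
After op 12 (add /tyj/xkg 34): {"az":[82,26,50,8,14,26,40],"bh":[29,38,66],"ns":25,"tyj":{"g":67,"plq":74,"tx":59,"xkg":34,"zco":86}}
After op 13 (replace /ns 64): {"az":[82,26,50,8,14,26,40],"bh":[29,38,66],"ns":64,"tyj":{"g":67,"plq":74,"tx":59,"xkg":34,"zco":86}}
After op 14 (replace /bh/1 84): {"az":[82,26,50,8,14,26,40],"bh":[29,84,66],"ns":64,"tyj":{"g":67,"plq":74,"tx":59,"xkg":34,"zco":86}}
After op 15 (replace /az/1 23): {"az":[82,23,50,8,14,26,40],"bh":[29,84,66],"ns":64,"tyj":{"g":67,"plq":74,"tx":59,"xkg":34,"zco":86}}
After op 16 (replace /tyj 98): {"az":[82,23,50,8,14,26,40],"bh":[29,84,66],"ns":64,"tyj":98}
After op 17 (remove /ns): {"az":[82,23,50,8,14,26,40],"bh":[29,84,66],"tyj":98}
After op 18 (add /az/4 74): {"az":[82,23,50,8,74,14,26,40],"bh":[29,84,66],"tyj":98}
After op 19 (add /az/2 32): {"az":[82,23,32,50,8,74,14,26,40],"bh":[29,84,66],"tyj":98}
After op 20 (replace /az/0 63): {"az":[63,23,32,50,8,74,14,26,40],"bh":[29,84,66],"tyj":98}
After op 21 (replace /az/1 97): {"az":[63,97,32,50,8,74,14,26,40],"bh":[29,84,66],"tyj":98}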